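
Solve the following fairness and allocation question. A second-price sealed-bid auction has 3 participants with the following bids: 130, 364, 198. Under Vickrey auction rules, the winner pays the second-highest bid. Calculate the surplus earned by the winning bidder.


Step 1: Sort bids in descending order: 364, 198, 130
Step 2: The winning bid is the highest: 364
Step 3: The payment equals the second-highest bid: 198
Step 4: Surplus = winner's bid - payment = 364 - 198 = 166

166


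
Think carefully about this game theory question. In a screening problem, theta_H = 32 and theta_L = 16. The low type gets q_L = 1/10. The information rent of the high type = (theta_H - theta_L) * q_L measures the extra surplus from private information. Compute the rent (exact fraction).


Step 1: theta_H - theta_L = 32 - 16 = 16
Step 2: Information rent = (theta_H - theta_L) * q_L
Step 3: = 16 * 1/10
Step 4: = 8/5

8/5


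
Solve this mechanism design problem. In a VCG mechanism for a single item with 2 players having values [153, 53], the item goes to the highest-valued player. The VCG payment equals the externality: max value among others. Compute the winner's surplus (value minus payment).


Step 1: The winner is the agent with the highest value: agent 0 with value 153
Step 2: Values of other agents: [53]
Step 3: VCG payment = max of others' values = 53
Step 4: Surplus = 153 - 53 = 100

100


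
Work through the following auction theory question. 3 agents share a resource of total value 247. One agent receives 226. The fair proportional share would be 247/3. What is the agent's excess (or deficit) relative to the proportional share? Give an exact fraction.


Step 1: Proportional share = 247/3
Step 2: Agent's actual allocation = 226
Step 3: Excess = 226 - 247/3 = 431/3

431/3


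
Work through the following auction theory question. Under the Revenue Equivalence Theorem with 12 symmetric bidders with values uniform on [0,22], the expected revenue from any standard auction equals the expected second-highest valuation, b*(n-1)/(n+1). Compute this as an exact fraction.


Step 1: By Revenue Equivalence, expected revenue = b*(n-1)/(n+1)
Step 2: Substituting n = 12, b = 22
Step 3: Revenue = 22*(12-1)/(12+1) = 22*11/13
Step 4: Revenue = 242/13

242/13


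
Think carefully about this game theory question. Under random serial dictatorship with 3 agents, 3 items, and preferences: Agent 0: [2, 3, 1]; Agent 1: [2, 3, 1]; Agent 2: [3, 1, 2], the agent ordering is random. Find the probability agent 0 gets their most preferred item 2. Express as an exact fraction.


Step 1: Agent 0 wants item 2
Step 2: There are 6 possible orderings of agents
Step 3: In 3 orderings, agent 0 gets item 2
Step 4: Probability = 3/6 = 1/2

1/2


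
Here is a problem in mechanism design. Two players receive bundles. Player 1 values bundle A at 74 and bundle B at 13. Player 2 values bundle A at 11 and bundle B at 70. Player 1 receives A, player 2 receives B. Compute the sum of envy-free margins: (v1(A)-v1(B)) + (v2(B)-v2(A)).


Step 1: Player 1's margin = v1(A) - v1(B) = 74 - 13 = 61
Step 2: Player 2's margin = v2(B) - v2(A) = 70 - 11 = 59
Step 3: Total margin = 61 + 59 = 120

120


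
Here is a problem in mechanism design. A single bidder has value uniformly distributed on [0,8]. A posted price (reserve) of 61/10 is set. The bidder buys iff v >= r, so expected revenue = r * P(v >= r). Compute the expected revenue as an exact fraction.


Step 1: Posted price r = 61/10, value support [0,8]
Step 2: P(v >= r) = (8 - 61/10)/8 = 19/80
Step 3: Expected revenue = r * P(v >= r) = 61/10 * 19/80
Step 4: Revenue = 1159/800

1159/800


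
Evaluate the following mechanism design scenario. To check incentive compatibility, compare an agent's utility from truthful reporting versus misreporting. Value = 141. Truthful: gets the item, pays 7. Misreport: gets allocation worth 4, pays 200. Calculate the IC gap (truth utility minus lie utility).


Step 1: U(truth) = value - payment = 141 - 7 = 134
Step 2: U(lie) = allocation - payment = 4 - 200 = -196
Step 3: IC gap = 134 - (-196) = 330

330


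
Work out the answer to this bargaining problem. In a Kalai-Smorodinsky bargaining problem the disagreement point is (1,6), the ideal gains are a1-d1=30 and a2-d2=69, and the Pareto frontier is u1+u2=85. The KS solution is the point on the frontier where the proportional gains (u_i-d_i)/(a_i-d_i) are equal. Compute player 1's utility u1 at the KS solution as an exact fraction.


Step 1: At the KS point, (u1-d1)/r1 = (u2-d2)/r2 = t and u1+u2 = 85
Step 2: u1 = d1 + r1*t and u2 = d2 + r2*t, so (d1 + r1*t) + (d2 + r2*t) = 85
Step 3: t = (85 - 1 - 6)/(30 + 69) = 78/99 = 26/33
Step 4: u1 = d1 + r1*t = 1 + 30 * 26/33 = 271/11
Step 5: (Check: u2 = d2 + r2*t = 664/11; u1+u2 = 271/11 + 664/11 = 85, on the frontier.)

271/11


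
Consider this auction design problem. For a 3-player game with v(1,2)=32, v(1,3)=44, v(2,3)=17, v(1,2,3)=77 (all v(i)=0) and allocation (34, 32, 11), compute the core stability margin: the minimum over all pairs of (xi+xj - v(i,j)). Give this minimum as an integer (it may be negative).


Step 1: Slack for coalition (1,2): x1+x2 - v12 = 66 - 32 = 34
Step 2: Slack for coalition (1,3): x1+x3 - v13 = 45 - 44 = 1
Step 3: Slack for coalition (2,3): x2+x3 - v23 = 43 - 17 = 26
Step 4: Minimum slack = min(34, 1, 26) = 1, attained by (1,3); no pair can gain by deviating, so the allocation is in the core

1


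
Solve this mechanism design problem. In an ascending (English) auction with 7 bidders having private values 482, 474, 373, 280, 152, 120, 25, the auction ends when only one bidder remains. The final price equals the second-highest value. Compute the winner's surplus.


Step 1: Identify the highest value: 482
Step 2: Identify the second-highest value: 474
Step 3: The final price = second-highest value = 474
Step 4: Surplus = 482 - 474 = 8

8


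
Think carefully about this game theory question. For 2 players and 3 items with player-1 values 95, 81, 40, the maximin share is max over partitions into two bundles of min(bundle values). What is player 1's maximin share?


Step 1: Item values = 95, 81, 40
Step 2: Enumerate all 2-bundle partitions and take the smaller bundle:
  Partition 1: {95} vs {81,40} -> bundles 95, 121; min = 95
  Partition 2: {81} vs {95,40} -> bundles 81, 135; min = 81
  Partition 3: {40} vs {95,81} -> bundles 40, 176; min = 40
Step 3: MMS = max(95, 81, 40) = 95

95


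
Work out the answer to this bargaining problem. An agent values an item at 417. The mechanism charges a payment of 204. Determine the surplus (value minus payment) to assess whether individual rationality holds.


Step 1: Surplus = value - payment = 417 - 204 = 213
Step 2: IR is satisfied (surplus >= 0)

213


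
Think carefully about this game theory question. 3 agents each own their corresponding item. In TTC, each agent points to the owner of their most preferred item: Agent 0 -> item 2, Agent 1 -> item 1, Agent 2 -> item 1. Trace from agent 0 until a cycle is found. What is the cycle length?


Step 1: Trace the pointer graph from agent 0: 0 -> 2 -> 1 -> 1
Step 2: A cycle is detected when we revisit agent 1
Step 3: The cycle is: 1 -> 1
Step 4: Cycle length = 1

1


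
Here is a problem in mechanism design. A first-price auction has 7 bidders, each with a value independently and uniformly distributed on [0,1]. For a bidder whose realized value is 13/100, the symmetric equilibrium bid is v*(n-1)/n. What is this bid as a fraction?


Step 1: The symmetric BNE bidding function is b(v) = v * (n-1) / n
Step 2: Substitute v = 13/100 and n = 7
Step 3: b = 13/100 * 6/7
Step 4: b = 39/350

39/350


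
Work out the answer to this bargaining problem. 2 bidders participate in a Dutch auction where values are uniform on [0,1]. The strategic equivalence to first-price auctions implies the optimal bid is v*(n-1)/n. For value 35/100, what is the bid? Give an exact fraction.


Step 1: Dutch auctions are strategically equivalent to first-price auctions
Step 2: The equilibrium bid is b(v) = v*(n-1)/n
Step 3: b = 7/20 * 1/2
Step 4: b = 7/40

7/40


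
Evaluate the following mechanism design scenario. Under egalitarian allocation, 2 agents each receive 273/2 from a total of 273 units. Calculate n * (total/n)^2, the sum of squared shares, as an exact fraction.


Step 1: Each agent's share = 273/2
Step 2: Square of each share = (273/2)^2 = 74529/4
Step 3: Sum of squares = 2 * 74529/4 = 74529/2

74529/2


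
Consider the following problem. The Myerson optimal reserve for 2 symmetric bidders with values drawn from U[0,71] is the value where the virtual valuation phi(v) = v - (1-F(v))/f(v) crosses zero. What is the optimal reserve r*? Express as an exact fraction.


Step 1: For U[0,71], F(v) = v/71 and f(v) = 1/71
Step 2: phi(v) = v - (1 - v/71)/(1/71) = v - (71 - v) = 2v - 71
Step 3: Set phi(r*) = 0: 2r* - 71 = 0
Step 4: r* = 71/2 (the number of bidders n = 2 does not enter)

71/2


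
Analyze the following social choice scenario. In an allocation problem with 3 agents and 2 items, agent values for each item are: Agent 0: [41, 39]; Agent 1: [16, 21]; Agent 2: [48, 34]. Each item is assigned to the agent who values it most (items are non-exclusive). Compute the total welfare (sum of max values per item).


Step 1: For each item, find the maximum value among all agents.
Step 2: Item 0 -> Agent 2 (value 48)
Step 3: Item 1 -> Agent 0 (value 39)
Step 4: Total welfare = 48 + 39 = 87

87


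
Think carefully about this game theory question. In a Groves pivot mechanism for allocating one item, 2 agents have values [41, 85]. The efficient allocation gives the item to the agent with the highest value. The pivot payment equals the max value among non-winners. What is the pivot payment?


Step 1: The efficient winner is agent 1 with value 85
Step 2: Other agents' values: [41]
Step 3: Pivot payment = max(others) = 41
Step 4: The winner pays 41

41


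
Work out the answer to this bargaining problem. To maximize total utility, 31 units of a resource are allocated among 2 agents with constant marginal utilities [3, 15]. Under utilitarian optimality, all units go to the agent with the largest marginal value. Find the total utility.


Step 1: The marginal utilities are [3, 15]
Step 2: The highest marginal utility is 15
Step 3: All 31 units go to that agent
Step 4: Total utility = 15 * 31 = 465

465


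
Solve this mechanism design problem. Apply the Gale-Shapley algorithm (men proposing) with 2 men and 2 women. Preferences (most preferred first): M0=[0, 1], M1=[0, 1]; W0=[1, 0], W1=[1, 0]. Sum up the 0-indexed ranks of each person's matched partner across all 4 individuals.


Step 1: Run Gale-Shapley (men propose, women hold best offer):
  M0 proposes to W0; she accepts
  M1 proposes to W0; she switches from M0
  M0 proposes to W1; she accepts
Step 2: Final matching: W0-M1, W1-M0
Step 3: 0-indexed ranks (man's rank of his match, then woman's): 0 + 0 + 1 + 1
Step 4: Total rank sum = 2

2


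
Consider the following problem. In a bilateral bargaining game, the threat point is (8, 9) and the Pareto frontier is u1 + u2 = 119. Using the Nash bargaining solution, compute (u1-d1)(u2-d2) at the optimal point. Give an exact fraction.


Step 1: The Nash solution splits surplus symmetrically above the disagreement point
Step 2: u1 = (total + d1 - d2)/2 = (119 + 8 - 9)/2 = 59
Step 3: u2 = (total - d1 + d2)/2 = (119 - 8 + 9)/2 = 60
Step 4: Nash product = (59 - 8) * (60 - 9)
Step 5: = 51 * 51 = 2601

2601


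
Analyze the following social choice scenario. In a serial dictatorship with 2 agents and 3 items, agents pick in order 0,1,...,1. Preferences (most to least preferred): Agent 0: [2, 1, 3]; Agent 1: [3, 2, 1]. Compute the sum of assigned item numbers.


Step 1: Agent 0 picks item 2
Step 2: Agent 1 picks item 3
Step 3: Sum = 2 + 3 = 5

5


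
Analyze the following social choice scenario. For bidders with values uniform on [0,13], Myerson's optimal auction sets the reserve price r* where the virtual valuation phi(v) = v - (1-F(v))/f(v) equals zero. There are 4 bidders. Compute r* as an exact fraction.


Step 1: For U[0,13], F(v) = v/13 and f(v) = 1/13
Step 2: phi(v) = v - (1 - v/13)/(1/13) = v - (13 - v) = 2v - 13
Step 3: Set phi(r*) = 0: 2r* - 13 = 0
Step 4: r* = 13/2 (the number of bidders n = 4 does not enter)

13/2


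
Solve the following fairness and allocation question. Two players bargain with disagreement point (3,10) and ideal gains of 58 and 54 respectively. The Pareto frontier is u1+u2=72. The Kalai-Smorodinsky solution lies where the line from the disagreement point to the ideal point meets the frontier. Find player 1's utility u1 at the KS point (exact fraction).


Step 1: At the KS point, (u1-d1)/r1 = (u2-d2)/r2 = t and u1+u2 = 72
Step 2: u1 = d1 + r1*t and u2 = d2 + r2*t, so (d1 + r1*t) + (d2 + r2*t) = 72
Step 3: t = (72 - 3 - 10)/(58 + 54) = 59/112
Step 4: u1 = d1 + r1*t = 3 + 58 * 59/112 = 1879/56
Step 5: (Check: u2 = d2 + r2*t = 2153/56; u1+u2 = 1879/56 + 2153/56 = 72, on the frontier.)

1879/56


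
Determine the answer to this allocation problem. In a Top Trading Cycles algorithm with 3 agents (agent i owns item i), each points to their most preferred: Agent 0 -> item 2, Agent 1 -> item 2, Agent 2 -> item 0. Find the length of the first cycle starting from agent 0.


Step 1: Trace the pointer graph from agent 0: 0 -> 2 -> 0
Step 2: A cycle is detected when we revisit agent 0
Step 3: The cycle is: 0 -> 2 -> 0
Step 4: Cycle length = 2

2


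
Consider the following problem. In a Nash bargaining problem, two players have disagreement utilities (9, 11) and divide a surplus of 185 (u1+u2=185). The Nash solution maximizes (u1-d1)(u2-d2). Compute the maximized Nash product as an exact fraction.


Step 1: The Nash solution splits surplus symmetrically above the disagreement point
Step 2: u1 = (total + d1 - d2)/2 = (185 + 9 - 11)/2 = 183/2
Step 3: u2 = (total - d1 + d2)/2 = (185 - 9 + 11)/2 = 187/2
Step 4: Nash product = (183/2 - 9) * (187/2 - 11)
Step 5: = 165/2 * 165/2 = 27225/4

27225/4


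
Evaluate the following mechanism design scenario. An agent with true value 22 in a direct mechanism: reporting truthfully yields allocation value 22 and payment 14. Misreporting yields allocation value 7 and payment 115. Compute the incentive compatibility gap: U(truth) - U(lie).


Step 1: U(truth) = value - payment = 22 - 14 = 8
Step 2: U(lie) = allocation - payment = 7 - 115 = -108
Step 3: IC gap = 8 - (-108) = 116

116


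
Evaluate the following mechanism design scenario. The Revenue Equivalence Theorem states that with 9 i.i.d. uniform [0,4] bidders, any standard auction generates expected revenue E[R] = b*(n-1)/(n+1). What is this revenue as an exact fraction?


Step 1: By Revenue Equivalence, expected revenue = b*(n-1)/(n+1)
Step 2: Substituting n = 9, b = 4
Step 3: Revenue = 4*(9-1)/(9+1) = 4*8/10
Step 4: Revenue = 32/10 = 16/5

16/5


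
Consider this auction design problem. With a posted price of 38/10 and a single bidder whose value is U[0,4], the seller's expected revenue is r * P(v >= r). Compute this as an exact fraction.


Step 1: Posted price r = 19/5, value support [0,4]
Step 2: P(v >= r) = (4 - 19/5)/4 = 1/20
Step 3: Expected revenue = r * P(v >= r) = 19/5 * 1/20
Step 4: Revenue = 19/100

19/100


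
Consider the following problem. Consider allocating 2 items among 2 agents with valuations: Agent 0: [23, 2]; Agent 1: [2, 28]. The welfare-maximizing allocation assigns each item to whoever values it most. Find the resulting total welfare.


Step 1: For each item, find the maximum value among all agents.
Step 2: Item 0 -> Agent 0 (value 23)
Step 3: Item 1 -> Agent 1 (value 28)
Step 4: Total welfare = 23 + 28 = 51

51


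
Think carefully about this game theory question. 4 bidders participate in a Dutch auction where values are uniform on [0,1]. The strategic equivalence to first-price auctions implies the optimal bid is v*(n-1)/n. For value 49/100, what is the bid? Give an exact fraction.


Step 1: Dutch auctions are strategically equivalent to first-price auctions
Step 2: The equilibrium bid is b(v) = v*(n-1)/n
Step 3: b = 49/100 * 3/4
Step 4: b = 147/400

147/400


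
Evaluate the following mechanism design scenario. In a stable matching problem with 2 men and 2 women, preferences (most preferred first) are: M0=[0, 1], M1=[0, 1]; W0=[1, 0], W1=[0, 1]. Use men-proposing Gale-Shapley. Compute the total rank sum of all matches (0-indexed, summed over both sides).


Step 1: Run Gale-Shapley (men propose, women hold best offer):
  M0 proposes to W0; she accepts
  M1 proposes to W0; she switches from M0
  M0 proposes to W1; she accepts
Step 2: Final matching: W0-M1, W1-M0
Step 3: 0-indexed ranks (man's rank of his match, then woman's): 0 + 0 + 1 + 0
Step 4: Total rank sum = 1

1


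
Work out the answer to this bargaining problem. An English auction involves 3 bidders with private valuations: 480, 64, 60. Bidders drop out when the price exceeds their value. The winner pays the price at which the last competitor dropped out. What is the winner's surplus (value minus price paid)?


Step 1: Identify the highest value: 480
Step 2: Identify the second-highest value: 64
Step 3: The final price = second-highest value = 64
Step 4: Surplus = 480 - 64 = 416

416


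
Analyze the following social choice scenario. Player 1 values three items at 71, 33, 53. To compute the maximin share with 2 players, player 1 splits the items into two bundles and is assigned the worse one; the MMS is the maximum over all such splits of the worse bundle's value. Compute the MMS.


Step 1: Item values = 71, 33, 53
Step 2: Enumerate all 2-bundle partitions and take the smaller bundle:
  Partition 1: {71} vs {33,53} -> bundles 71, 86; min = 71
  Partition 2: {33} vs {71,53} -> bundles 33, 124; min = 33
  Partition 3: {53} vs {71,33} -> bundles 53, 104; min = 53
Step 3: MMS = max(71, 33, 53) = 71

71


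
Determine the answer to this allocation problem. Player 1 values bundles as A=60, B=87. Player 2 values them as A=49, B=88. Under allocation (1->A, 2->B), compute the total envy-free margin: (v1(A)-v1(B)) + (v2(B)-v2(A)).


Step 1: Player 1's margin = v1(A) - v1(B) = 60 - 87 = -27
Step 2: Player 2's margin = v2(B) - v2(A) = 88 - 49 = 39
Step 3: Total margin = -27 + 39 = 12

12


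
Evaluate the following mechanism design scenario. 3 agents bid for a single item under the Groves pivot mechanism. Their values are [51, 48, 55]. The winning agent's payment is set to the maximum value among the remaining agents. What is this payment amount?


Step 1: The efficient winner is agent 2 with value 55
Step 2: Other agents' values: [51, 48]
Step 3: Pivot payment = max(others) = 51
Step 4: The winner pays 51

51


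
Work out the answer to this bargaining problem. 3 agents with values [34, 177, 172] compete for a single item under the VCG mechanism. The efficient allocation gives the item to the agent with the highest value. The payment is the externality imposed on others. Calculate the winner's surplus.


Step 1: The winner is the agent with the highest value: agent 1 with value 177
Step 2: Values of other agents: [34, 172]
Step 3: VCG payment = max of others' values = 172
Step 4: Surplus = 177 - 172 = 5

5


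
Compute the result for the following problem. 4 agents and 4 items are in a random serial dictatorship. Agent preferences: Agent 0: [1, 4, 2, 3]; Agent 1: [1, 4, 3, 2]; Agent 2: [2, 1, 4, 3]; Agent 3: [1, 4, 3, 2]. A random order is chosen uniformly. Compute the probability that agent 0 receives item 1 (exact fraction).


Step 1: Agent 0 wants item 1
Step 2: There are 24 possible orderings of agents
Step 3: In 8 orderings, agent 0 gets item 1
Step 4: Probability = 8/24 = 1/3

1/3


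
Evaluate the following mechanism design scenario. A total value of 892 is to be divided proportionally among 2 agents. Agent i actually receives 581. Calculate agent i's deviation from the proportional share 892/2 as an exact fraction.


Step 1: Proportional share = 892/2 = 446
Step 2: Agent's actual allocation = 581
Step 3: Excess = 581 - 446 = 135

135


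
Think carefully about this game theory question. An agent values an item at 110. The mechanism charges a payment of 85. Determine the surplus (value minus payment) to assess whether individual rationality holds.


Step 1: Surplus = value - payment = 110 - 85 = 25
Step 2: IR is satisfied (surplus >= 0)

25


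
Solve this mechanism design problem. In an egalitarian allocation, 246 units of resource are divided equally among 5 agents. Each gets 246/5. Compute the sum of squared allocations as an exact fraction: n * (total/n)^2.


Step 1: Each agent's share = 246/5
Step 2: Square of each share = (246/5)^2 = 60516/25
Step 3: Sum of squares = 5 * 60516/25 = 60516/5

60516/5


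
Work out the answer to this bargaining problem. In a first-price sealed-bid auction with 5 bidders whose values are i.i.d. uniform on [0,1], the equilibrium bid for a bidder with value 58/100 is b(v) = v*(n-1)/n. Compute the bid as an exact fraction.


Step 1: The symmetric BNE bidding function is b(v) = v * (n-1) / n
Step 2: Substitute v = 29/50 and n = 5
Step 3: b = 29/50 * 4/5
Step 4: b = 58/125

58/125


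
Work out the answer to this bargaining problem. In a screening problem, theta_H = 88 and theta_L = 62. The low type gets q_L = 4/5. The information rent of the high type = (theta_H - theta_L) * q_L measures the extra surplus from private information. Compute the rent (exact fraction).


Step 1: theta_H - theta_L = 88 - 62 = 26
Step 2: Information rent = (theta_H - theta_L) * q_L
Step 3: = 26 * 4/5
Step 4: = 104/5

104/5


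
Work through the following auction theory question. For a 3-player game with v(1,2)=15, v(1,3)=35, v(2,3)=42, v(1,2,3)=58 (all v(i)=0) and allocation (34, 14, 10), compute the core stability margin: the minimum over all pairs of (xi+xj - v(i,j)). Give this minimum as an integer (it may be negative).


Step 1: Slack for coalition (1,2): x1+x2 - v12 = 48 - 15 = 33
Step 2: Slack for coalition (1,3): x1+x3 - v13 = 44 - 35 = 9
Step 3: Slack for coalition (2,3): x2+x3 - v23 = 24 - 42 = -18
Step 4: Minimum slack = min(33, 9, -18) = -18, attained by (2,3); coalition (2,3) can block (slack < 0), so the allocation is not in the core

-18


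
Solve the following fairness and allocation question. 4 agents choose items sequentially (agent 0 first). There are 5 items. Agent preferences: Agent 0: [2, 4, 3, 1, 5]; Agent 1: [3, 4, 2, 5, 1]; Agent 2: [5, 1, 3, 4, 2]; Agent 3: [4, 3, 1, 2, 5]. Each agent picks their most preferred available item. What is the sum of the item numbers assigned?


Step 1: Agent 0 picks item 2
Step 2: Agent 1 picks item 3
Step 3: Agent 2 picks item 5
Step 4: Agent 3 picks item 4
Step 5: Sum = 2 + 3 + 5 + 4 = 14

14


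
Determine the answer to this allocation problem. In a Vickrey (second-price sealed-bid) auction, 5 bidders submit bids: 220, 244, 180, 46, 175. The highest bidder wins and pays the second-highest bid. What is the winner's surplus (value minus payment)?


Step 1: Sort bids in descending order: 244, 220, 180, 175, 46
Step 2: The winning bid is the highest: 244
Step 3: The payment equals the second-highest bid: 220
Step 4: Surplus = winner's bid - payment = 244 - 220 = 24

24


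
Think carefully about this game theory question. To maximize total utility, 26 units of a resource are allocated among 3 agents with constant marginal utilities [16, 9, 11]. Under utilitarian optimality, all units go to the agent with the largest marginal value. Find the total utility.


Step 1: The marginal utilities are [16, 9, 11]
Step 2: The highest marginal utility is 16
Step 3: All 26 units go to that agent
Step 4: Total utility = 16 * 26 = 416

416


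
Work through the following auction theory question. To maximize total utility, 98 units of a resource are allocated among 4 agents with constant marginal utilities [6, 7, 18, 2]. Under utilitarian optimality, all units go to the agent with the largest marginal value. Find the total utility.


Step 1: The marginal utilities are [6, 7, 18, 2]
Step 2: The highest marginal utility is 18
Step 3: All 98 units go to that agent
Step 4: Total utility = 18 * 98 = 1764

1764


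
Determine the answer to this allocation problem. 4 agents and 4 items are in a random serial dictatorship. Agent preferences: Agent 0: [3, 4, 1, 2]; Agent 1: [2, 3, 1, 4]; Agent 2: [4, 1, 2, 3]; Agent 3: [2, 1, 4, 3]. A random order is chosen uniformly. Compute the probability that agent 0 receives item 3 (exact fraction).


Step 1: Agent 0 wants item 3
Step 2: There are 24 possible orderings of agents
Step 3: In 20 orderings, agent 0 gets item 3
Step 4: Probability = 20/24 = 5/6

5/6


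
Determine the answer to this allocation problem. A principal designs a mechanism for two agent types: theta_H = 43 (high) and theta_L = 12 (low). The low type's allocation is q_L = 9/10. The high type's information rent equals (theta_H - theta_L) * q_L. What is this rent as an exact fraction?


Step 1: theta_H - theta_L = 43 - 12 = 31
Step 2: Information rent = (theta_H - theta_L) * q_L
Step 3: = 31 * 9/10
Step 4: = 279/10

279/10


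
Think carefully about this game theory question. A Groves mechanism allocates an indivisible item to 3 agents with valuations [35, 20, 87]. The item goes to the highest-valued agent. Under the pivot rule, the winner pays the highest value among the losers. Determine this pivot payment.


Step 1: The efficient winner is agent 2 with value 87
Step 2: Other agents' values: [35, 20]
Step 3: Pivot payment = max(others) = 35
Step 4: The winner pays 35

35


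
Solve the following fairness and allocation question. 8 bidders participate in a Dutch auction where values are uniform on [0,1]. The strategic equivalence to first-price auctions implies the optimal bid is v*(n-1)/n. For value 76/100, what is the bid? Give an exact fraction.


Step 1: Dutch auctions are strategically equivalent to first-price auctions
Step 2: The equilibrium bid is b(v) = v*(n-1)/n
Step 3: b = 19/25 * 7/8
Step 4: b = 133/200

133/200


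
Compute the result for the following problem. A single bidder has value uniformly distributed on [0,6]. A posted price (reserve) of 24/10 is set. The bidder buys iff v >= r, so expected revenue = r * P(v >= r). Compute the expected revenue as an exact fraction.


Step 1: Posted price r = 12/5, value support [0,6]
Step 2: P(v >= r) = (6 - 12/5)/6 = 3/5
Step 3: Expected revenue = r * P(v >= r) = 12/5 * 3/5
Step 4: Revenue = 36/25

36/25


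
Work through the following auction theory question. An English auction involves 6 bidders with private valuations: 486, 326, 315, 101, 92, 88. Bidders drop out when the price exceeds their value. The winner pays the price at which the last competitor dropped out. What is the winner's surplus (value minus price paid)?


Step 1: Identify the highest value: 486
Step 2: Identify the second-highest value: 326
Step 3: The final price = second-highest value = 326
Step 4: Surplus = 486 - 326 = 160

160


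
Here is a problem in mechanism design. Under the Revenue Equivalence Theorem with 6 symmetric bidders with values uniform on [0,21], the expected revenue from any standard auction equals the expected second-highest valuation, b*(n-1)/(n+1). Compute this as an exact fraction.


Step 1: By Revenue Equivalence, expected revenue = b*(n-1)/(n+1)
Step 2: Substituting n = 6, b = 21
Step 3: Revenue = 21*(6-1)/(6+1) = 21*5/7
Step 4: Revenue = 105/7 = 15

15


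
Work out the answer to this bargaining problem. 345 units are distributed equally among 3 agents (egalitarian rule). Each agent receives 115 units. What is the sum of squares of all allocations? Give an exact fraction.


Step 1: Each agent's share = 345/3 = 115
Step 2: Square of each share = (115)^2 = 13225
Step 3: Sum of squares = 3 * 13225 = 39675

39675


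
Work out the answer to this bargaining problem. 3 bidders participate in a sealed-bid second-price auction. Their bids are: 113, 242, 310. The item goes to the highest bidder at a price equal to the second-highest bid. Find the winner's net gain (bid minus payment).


Step 1: Sort bids in descending order: 310, 242, 113
Step 2: The winning bid is the highest: 310
Step 3: The payment equals the second-highest bid: 242
Step 4: Surplus = winner's bid - payment = 310 - 242 = 68

68


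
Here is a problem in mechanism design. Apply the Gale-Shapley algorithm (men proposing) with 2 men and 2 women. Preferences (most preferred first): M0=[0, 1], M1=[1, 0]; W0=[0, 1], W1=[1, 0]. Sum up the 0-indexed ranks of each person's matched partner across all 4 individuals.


Step 1: Run Gale-Shapley (men propose, women hold best offer):
  M0 proposes to W0; she accepts
  M1 proposes to W1; she accepts
Step 2: Final matching: W0-M0, W1-M1
Step 3: 0-indexed ranks (man's rank of his match, then woman's): 0 + 0 + 0 + 0
Step 4: Total rank sum = 0

0


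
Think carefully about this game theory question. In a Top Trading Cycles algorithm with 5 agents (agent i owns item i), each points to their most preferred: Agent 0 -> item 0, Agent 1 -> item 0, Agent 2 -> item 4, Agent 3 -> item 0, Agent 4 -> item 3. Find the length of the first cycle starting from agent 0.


Step 1: Trace the pointer graph from agent 0: 0 -> 0
Step 2: A cycle is detected when we revisit agent 0
Step 3: The cycle is: 0 -> 0
Step 4: Cycle length = 1

1


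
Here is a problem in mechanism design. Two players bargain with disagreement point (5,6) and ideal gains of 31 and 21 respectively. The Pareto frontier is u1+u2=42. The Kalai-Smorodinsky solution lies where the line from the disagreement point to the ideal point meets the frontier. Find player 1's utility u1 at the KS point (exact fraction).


Step 1: At the KS point, (u1-d1)/r1 = (u2-d2)/r2 = t and u1+u2 = 42
Step 2: u1 = d1 + r1*t and u2 = d2 + r2*t, so (d1 + r1*t) + (d2 + r2*t) = 42
Step 3: t = (42 - 5 - 6)/(31 + 21) = 31/52
Step 4: u1 = d1 + r1*t = 5 + 31 * 31/52 = 1221/52
Step 5: (Check: u2 = d2 + r2*t = 963/52; u1+u2 = 1221/52 + 963/52 = 42, on the frontier.)

1221/52


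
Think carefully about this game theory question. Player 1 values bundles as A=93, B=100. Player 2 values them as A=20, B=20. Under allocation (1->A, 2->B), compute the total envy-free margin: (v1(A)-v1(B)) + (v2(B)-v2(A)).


Step 1: Player 1's margin = v1(A) - v1(B) = 93 - 100 = -7
Step 2: Player 2's margin = v2(B) - v2(A) = 20 - 20 = 0
Step 3: Total margin = -7 + 0 = -7

-7


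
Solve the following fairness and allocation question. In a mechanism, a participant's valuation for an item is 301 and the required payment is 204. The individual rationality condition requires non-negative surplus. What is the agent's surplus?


Step 1: Surplus = value - payment = 301 - 204 = 97
Step 2: IR is satisfied (surplus >= 0)

97


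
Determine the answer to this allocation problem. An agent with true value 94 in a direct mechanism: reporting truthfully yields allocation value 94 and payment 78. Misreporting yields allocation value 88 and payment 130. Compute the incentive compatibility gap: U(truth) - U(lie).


Step 1: U(truth) = value - payment = 94 - 78 = 16
Step 2: U(lie) = allocation - payment = 88 - 130 = -42
Step 3: IC gap = 16 - (-42) = 58

58


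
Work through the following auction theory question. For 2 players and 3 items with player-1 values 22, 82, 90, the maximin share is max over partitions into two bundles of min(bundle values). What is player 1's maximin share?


Step 1: Item values = 22, 82, 90
Step 2: Enumerate all 2-bundle partitions and take the smaller bundle:
  Partition 1: {22} vs {82,90} -> bundles 22, 172; min = 22
  Partition 2: {82} vs {22,90} -> bundles 82, 112; min = 82
  Partition 3: {90} vs {22,82} -> bundles 90, 104; min = 90
Step 3: MMS = max(22, 82, 90) = 90

90


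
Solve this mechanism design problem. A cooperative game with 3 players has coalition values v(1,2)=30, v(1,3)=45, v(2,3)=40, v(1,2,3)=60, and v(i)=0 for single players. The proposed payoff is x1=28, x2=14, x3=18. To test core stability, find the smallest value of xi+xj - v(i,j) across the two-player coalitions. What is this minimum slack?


Step 1: Slack for coalition (1,2): x1+x2 - v12 = 42 - 30 = 12
Step 2: Slack for coalition (1,3): x1+x3 - v13 = 46 - 45 = 1
Step 3: Slack for coalition (2,3): x2+x3 - v23 = 32 - 40 = -8
Step 4: Minimum slack = min(12, 1, -8) = -8, attained by (2,3); coalition (2,3) can block (slack < 0), so the allocation is not in the core

-8


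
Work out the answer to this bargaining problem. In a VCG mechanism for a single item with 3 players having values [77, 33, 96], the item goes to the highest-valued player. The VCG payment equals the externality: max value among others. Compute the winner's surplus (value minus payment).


Step 1: The winner is the agent with the highest value: agent 2 with value 96
Step 2: Values of other agents: [77, 33]
Step 3: VCG payment = max of others' values = 77
Step 4: Surplus = 96 - 77 = 19

19


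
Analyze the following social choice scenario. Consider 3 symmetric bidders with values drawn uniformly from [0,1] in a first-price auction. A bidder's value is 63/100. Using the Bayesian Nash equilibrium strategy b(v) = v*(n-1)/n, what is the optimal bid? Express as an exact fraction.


Step 1: The symmetric BNE bidding function is b(v) = v * (n-1) / n
Step 2: Substitute v = 63/100 and n = 3
Step 3: b = 63/100 * 2/3
Step 4: b = 21/50

21/50


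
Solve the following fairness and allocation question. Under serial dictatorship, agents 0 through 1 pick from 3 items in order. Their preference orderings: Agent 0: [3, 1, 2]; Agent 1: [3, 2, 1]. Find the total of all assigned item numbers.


Step 1: Agent 0 picks item 3
Step 2: Agent 1 picks item 2
Step 3: Sum = 3 + 2 = 5

5


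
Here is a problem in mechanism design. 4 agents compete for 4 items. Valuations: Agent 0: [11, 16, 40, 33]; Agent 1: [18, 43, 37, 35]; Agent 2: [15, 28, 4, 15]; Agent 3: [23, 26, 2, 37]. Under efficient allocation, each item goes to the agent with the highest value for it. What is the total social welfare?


Step 1: For each item, find the maximum value among all agents.
Step 2: Item 0 -> Agent 3 (value 23)
Step 3: Item 1 -> Agent 1 (value 43)
Step 4: Item 2 -> Agent 0 (value 40)
Step 5: Item 3 -> Agent 3 (value 37)
Step 6: Total welfare = 23 + 43 + 40 + 37 = 143

143


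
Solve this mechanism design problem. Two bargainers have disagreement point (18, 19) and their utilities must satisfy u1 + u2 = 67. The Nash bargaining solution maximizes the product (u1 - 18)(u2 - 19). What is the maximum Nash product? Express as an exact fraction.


Step 1: The Nash solution splits surplus symmetrically above the disagreement point
Step 2: u1 = (total + d1 - d2)/2 = (67 + 18 - 19)/2 = 33
Step 3: u2 = (total - d1 + d2)/2 = (67 - 18 + 19)/2 = 34
Step 4: Nash product = (33 - 18) * (34 - 19)
Step 5: = 15 * 15 = 225

225


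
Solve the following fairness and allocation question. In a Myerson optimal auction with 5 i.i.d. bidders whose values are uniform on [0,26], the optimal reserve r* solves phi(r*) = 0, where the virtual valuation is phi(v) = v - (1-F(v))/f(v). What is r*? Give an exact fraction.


Step 1: For U[0,26], F(v) = v/26 and f(v) = 1/26
Step 2: phi(v) = v - (1 - v/26)/(1/26) = v - (26 - v) = 2v - 26
Step 3: Set phi(r*) = 0: 2r* - 26 = 0
Step 4: r* = 26/2 = 13 (the number of bidders n = 5 does not enter)

13


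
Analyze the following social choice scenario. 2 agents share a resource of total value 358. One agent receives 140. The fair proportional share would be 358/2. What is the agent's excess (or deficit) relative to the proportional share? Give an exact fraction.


Step 1: Proportional share = 358/2 = 179
Step 2: Agent's actual allocation = 140
Step 3: Excess = 140 - 179 = -39

-39


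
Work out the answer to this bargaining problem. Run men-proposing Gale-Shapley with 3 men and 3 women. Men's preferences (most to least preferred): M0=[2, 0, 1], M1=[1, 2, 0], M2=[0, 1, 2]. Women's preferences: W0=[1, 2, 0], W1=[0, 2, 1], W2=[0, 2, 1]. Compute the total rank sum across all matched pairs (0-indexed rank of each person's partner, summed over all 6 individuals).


Step 1: Run Gale-Shapley (men propose, women hold best offer):
  M0 proposes to W2; she accepts
  M1 proposes to W1; she accepts
  M2 proposes to W0; she accepts
Step 2: Final matching: W0-M2, W1-M1, W2-M0
Step 3: 0-indexed ranks (man's rank of his match, then woman's): 0 + 1 + 0 + 2 + 0 + 0
Step 4: Total rank sum = 3

3


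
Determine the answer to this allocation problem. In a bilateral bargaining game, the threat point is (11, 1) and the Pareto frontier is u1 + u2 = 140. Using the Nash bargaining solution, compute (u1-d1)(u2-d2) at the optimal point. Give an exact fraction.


Step 1: The Nash solution splits surplus symmetrically above the disagreement point
Step 2: u1 = (total + d1 - d2)/2 = (140 + 11 - 1)/2 = 75
Step 3: u2 = (total - d1 + d2)/2 = (140 - 11 + 1)/2 = 65
Step 4: Nash product = (75 - 11) * (65 - 1)
Step 5: = 64 * 64 = 4096

4096


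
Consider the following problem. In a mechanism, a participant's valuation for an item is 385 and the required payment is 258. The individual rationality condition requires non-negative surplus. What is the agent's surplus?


Step 1: Surplus = value - payment = 385 - 258 = 127
Step 2: IR is satisfied (surplus >= 0)

127


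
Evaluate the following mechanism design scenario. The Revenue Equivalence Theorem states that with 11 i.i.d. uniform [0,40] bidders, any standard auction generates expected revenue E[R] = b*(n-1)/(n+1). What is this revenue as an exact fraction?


Step 1: By Revenue Equivalence, expected revenue = b*(n-1)/(n+1)
Step 2: Substituting n = 11, b = 40
Step 3: Revenue = 40*(11-1)/(11+1) = 40*10/12
Step 4: Revenue = 400/12 = 100/3

100/3


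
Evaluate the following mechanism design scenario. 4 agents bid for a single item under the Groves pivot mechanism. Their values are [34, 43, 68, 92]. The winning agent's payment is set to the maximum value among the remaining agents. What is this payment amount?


Step 1: The efficient winner is agent 3 with value 92
Step 2: Other agents' values: [34, 43, 68]
Step 3: Pivot payment = max(others) = 68
Step 4: The winner pays 68

68


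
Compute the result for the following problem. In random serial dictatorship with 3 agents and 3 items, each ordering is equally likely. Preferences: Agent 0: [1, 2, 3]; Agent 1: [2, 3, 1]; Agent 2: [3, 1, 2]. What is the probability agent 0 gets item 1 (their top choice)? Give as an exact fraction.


Step 1: Agent 0 wants item 1
Step 2: There are 6 possible orderings of agents
Step 3: In 6 orderings, agent 0 gets item 1
Step 4: Probability = 6/6 = 1

1


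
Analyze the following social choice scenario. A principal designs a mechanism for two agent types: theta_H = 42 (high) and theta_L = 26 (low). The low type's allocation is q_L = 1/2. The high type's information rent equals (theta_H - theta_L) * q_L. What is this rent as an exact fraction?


Step 1: theta_H - theta_L = 42 - 26 = 16
Step 2: Information rent = (theta_H - theta_L) * q_L
Step 3: = 16 * 1/2
Step 4: = 8

8


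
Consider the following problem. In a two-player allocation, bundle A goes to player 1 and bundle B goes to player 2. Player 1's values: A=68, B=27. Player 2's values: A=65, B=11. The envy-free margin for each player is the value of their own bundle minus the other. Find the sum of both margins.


Step 1: Player 1's margin = v1(A) - v1(B) = 68 - 27 = 41
Step 2: Player 2's margin = v2(B) - v2(A) = 11 - 65 = -54
Step 3: Total margin = 41 + -54 = -13

-13


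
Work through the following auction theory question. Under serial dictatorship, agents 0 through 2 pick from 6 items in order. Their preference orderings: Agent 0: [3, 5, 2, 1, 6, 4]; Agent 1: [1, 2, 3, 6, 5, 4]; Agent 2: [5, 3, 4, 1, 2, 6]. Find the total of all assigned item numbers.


Step 1: Agent 0 picks item 3
Step 2: Agent 1 picks item 1
Step 3: Agent 2 picks item 5
Step 4: Sum = 3 + 1 + 5 = 9

9
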